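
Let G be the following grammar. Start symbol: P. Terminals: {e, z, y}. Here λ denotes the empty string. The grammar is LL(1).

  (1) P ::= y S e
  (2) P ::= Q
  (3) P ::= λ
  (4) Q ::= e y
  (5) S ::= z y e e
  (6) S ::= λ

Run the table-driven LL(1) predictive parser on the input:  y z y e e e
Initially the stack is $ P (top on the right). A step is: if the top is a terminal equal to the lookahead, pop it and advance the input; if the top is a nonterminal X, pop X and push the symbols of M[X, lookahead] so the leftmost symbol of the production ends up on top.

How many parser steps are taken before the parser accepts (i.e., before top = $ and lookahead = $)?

step 1: stack=$ P  input=y z y e e e $  — expand P ::= y S e
step 2: stack=$ e S y  input=y z y e e e $  — match y
step 3: stack=$ e S  input=z y e e e $  — expand S ::= z y e e
step 4: stack=$ e e e y z  input=z y e e e $  — match z
step 5: stack=$ e e e y  input=y e e e $  — match y
step 6: stack=$ e e e  input=e e e $  — match e
step 7: stack=$ e e  input=e e $  — match e
step 8: stack=$ e  input=e $  — match e
Accept reached after 8 steps.

8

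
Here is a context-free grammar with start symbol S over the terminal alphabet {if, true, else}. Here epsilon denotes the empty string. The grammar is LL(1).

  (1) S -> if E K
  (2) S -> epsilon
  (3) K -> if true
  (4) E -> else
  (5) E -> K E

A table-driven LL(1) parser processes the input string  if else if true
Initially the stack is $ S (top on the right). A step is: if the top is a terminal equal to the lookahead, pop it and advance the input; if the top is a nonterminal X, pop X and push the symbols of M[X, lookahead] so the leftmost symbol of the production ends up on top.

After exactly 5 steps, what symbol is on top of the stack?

     Stack     Input              Action
  1  $ S       if else if true $  expand S -> if E K
  2  $ K E if  if else if true $  match if
  3  $ K E     else if true $     expand E -> else
  4  $ K else  else if true $     match else
  5  $ K       if true $          expand K -> if true
Stack after step 5: $ true if (top = if).

if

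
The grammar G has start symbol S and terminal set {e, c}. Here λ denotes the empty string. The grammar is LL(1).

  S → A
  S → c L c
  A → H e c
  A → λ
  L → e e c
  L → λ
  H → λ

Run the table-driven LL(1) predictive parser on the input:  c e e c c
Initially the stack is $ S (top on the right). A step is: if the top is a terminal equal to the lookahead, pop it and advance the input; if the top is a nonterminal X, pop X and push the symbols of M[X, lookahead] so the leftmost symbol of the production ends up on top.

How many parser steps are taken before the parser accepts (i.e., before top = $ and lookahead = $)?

step 1: stack=$ S  input=c e e c c $  — expand S → c L c
step 2: stack=$ c L c  input=c e e c c $  — match c
step 3: stack=$ c L  input=e e c c $  — expand L → e e c
step 4: stack=$ c c e e  input=e e c c $  — match e
step 5: stack=$ c c e  input=e c c $  — match e
step 6: stack=$ c c  input=c c $  — match c
step 7: stack=$ c  input=c $  — match c
Accept reached after 7 steps.

7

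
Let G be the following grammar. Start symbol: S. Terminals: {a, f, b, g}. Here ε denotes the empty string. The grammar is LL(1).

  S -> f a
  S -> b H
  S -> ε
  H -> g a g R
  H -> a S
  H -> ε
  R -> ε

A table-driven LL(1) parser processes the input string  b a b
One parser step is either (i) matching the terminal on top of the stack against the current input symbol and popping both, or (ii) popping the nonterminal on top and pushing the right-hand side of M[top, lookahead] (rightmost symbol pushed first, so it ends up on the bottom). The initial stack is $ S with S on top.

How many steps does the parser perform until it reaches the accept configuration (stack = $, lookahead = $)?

7

     Stack  Input    Action
  1  $ S    b a b $  expand S -> b H
  2  $ H b  b a b $  match b
  3  $ H    a b $    expand H -> a S
  4  $ S a  a b $    match a
  5  $ S    b $      expand S -> b H
  6  $ H b  b $      match b
  7  $ H    $        expand H -> ε
Accept reached after 7 steps.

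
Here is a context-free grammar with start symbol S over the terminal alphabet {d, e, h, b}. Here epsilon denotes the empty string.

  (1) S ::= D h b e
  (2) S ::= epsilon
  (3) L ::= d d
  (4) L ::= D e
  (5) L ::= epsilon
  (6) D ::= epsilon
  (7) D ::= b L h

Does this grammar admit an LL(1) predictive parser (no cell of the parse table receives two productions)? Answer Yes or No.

FIRST(S) = {epsilon, b, h}
FIRST(L) = {epsilon, b, d, e}
FIRST(D) = {epsilon, b}
FOLLOW(S) = {$}
FOLLOW(L) = {h}
FOLLOW(D) = {e, h}
Each cell of M receives at most one production.

Yes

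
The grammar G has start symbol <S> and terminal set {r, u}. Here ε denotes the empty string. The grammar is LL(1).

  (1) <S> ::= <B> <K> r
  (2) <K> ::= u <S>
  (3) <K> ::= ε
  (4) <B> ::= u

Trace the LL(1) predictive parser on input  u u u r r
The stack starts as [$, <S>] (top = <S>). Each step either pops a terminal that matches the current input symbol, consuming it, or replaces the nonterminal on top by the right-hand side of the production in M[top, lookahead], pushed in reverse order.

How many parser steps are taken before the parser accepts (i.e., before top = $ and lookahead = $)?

11

      Stack          Input        Action
   1  $ <S>          u u u r r $  expand <S> ::= <B> <K> r
   2  $ r <K> <B>    u u u r r $  expand <B> ::= u
   3  $ r <K> u      u u u r r $  match u
   4  $ r <K>        u u r r $    expand <K> ::= u <S>
   5  $ r <S> u      u u r r $    match u
   6  $ r <S>        u r r $      expand <S> ::= <B> <K> r
   7  $ r r <K> <B>  u r r $      expand <B> ::= u
   8  $ r r <K> u    u r r $      match u
   9  $ r r <K>      r r $        expand <K> ::= ε
  10  $ r r          r r $        match r
  11  $ r            r $          match r
Accept reached after 11 steps.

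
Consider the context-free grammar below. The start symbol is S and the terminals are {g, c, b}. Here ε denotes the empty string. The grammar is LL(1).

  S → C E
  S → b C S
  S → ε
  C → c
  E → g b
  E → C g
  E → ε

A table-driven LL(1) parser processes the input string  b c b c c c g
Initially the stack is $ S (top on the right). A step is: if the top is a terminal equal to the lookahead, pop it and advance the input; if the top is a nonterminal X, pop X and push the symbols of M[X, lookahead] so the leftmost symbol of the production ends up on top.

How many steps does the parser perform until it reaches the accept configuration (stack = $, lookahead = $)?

step 1: stack=$ S  input=b c b c c c g $  — expand S → b C S
step 2: stack=$ S C b  input=b c b c c c g $  — match b
step 3: stack=$ S C  input=c b c c c g $  — expand C → c
step 4: stack=$ S c  input=c b c c c g $  — match c
step 5: stack=$ S  input=b c c c g $  — expand S → b C S
step 6: stack=$ S C b  input=b c c c g $  — match b
step 7: stack=$ S C  input=c c c g $  — expand C → c
step 8: stack=$ S c  input=c c c g $  — match c
step 9: stack=$ S  input=c c g $  — expand S → C E
step 10: stack=$ E C  input=c c g $  — expand C → c
step 11: stack=$ E c  input=c c g $  — match c
step 12: stack=$ E  input=c g $  — expand E → C g
step 13: stack=$ g C  input=c g $  — expand C → c
step 14: stack=$ g c  input=c g $  — match c
step 15: stack=$ g  input=g $  — match g
Accept reached after 15 steps.

15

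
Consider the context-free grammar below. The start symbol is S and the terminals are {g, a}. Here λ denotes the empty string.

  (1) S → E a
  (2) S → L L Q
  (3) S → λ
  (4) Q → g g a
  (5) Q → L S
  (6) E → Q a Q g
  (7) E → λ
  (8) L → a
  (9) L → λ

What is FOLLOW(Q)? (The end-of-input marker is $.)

FIRST(L): from L→a we get {a}; from L→λ we get {λ}. So FIRST(L) = {λ, a}.
FIRST(S): from S→E a we get {a, g}; from S→L L Q we get {λ, a, g}; from S→λ we get {λ}. So FIRST(S) = {λ, a, g}.
FIRST(Q): from Q→g g a we get {g}; from Q→L S we get {λ, a, g}. So FIRST(Q) = {λ, a, g}.
FIRST(E): from E→Q a Q g we get {a, g}; from E→λ we get {λ}. So FIRST(E) = {λ, a, g}.
FOLLOW(S) includes $ since S is the start symbol.
FOLLOW(E): in S→E a, E is followed by a with FIRST {a}. Thus FOLLOW(E) = {a}.
FOLLOW(S): in Q→L S, the suffix after S is empty, so FOLLOW(S) ⊇ FOLLOW(Q) = {$, a, g}. Thus FOLLOW(S) = {$, a, g}.
FOLLOW(Q): in S→L L Q, the suffix after Q is empty, so FOLLOW(Q) ⊇ FOLLOW(S) = {$, a, g}; in E→Q a Q g (occurrence 1), Q is followed by a Q g with FIRST {a}; in E→Q a Q g (occurrence 2), Q is followed by g with FIRST {g}. Thus FOLLOW(Q) = {$, a, g}.
FOLLOW(L): in S→L L Q (occurrence 1), L is followed by L Q with FIRST {λ, a, g}; in S→L L Q (occurrence 1), the suffix after L is nullable, so FOLLOW(L) ⊇ FOLLOW(S) = {$, a, g}; in S→L L Q (occurrence 2), L is followed by Q with FIRST {λ, a, g}; in S→L L Q (occurrence 2), the suffix after L is nullable, so FOLLOW(L) ⊇ FOLLOW(S) = {$, a, g}; in Q→L S, L is followed by S with FIRST {λ, a, g}; in Q→L S, the suffix after L is nullable, so FOLLOW(L) ⊇ FOLLOW(Q) = {$, a, g}. Thus FOLLOW(L) = {$, a, g}.

{$, a, g}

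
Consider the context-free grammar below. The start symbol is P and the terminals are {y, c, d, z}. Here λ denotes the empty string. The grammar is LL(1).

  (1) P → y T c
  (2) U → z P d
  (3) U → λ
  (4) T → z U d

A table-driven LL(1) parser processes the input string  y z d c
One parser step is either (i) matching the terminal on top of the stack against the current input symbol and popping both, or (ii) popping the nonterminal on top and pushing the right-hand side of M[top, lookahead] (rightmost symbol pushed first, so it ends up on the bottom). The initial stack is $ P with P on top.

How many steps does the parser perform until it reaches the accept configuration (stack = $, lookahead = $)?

     Stack      Input      Action
  1  $ P        y z d c $  expand P → y T c
  2  $ c T y    y z d c $  match y
  3  $ c T      z d c $    expand T → z U d
  4  $ c d U z  z d c $    match z
  5  $ c d U    d c $      expand U → λ
  6  $ c d      d c $      match d
  7  $ c        c $        match c
Accept reached after 7 steps.

7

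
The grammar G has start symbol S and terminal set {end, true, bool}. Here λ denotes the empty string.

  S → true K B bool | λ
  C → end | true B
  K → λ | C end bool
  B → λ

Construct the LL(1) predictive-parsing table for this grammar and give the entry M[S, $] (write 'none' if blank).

S → λ

FIRST(S): from S→true K B bool we get {true}; from S→λ we get {λ}. So FIRST(S) = {λ, true}.
FIRST(C): from C→end we get {end}; from C→true B we get {true}. So FIRST(C) = {end, true}.
FIRST(B): from B→λ we get {λ}. So FIRST(B) = {λ}.
FIRST(K): from K→λ we get {λ}; from K→C end bool we get {end, true}. So FIRST(K) = {λ, end, true}.
FOLLOW(S) includes $ since S is the start symbol.
FOLLOW(S): S appears on no right-hand side. Thus FOLLOW(S) = {$}.
For S → true K B bool: FIRST(true K B bool) = {true}, so it goes in M[S, t] for t ∈ {true}.
For S → λ: FIRST(λ) = {λ}, so it goes in M[S, t] for t ∈ {}; since λ ∈ FIRST, also for every t ∈ FOLLOW(S) = {$}.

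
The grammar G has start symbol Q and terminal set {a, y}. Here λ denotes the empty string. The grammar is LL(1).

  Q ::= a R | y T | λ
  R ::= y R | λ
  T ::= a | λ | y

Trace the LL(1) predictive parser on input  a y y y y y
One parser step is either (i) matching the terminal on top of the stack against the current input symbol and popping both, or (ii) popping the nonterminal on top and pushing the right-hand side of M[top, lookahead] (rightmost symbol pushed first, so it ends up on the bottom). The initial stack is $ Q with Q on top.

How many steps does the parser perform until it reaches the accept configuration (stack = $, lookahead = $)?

13

      Stack  Input          Action
   1  $ Q    a y y y y y $  expand Q ::= a R
   2  $ R a  a y y y y y $  match a
   3  $ R    y y y y y $    expand R ::= y R
   4  $ R y  y y y y y $    match y
   5  $ R    y y y y $      expand R ::= y R
   6  $ R y  y y y y $      match y
   7  $ R    y y y $        expand R ::= y R
   8  $ R y  y y y $        match y
   9  $ R    y y $          expand R ::= y R
  10  $ R y  y y $          match y
  11  $ R    y $            expand R ::= y R
  12  $ R y  y $            match y
  13  $ R    $              expand R ::= λ
Accept reached after 13 steps.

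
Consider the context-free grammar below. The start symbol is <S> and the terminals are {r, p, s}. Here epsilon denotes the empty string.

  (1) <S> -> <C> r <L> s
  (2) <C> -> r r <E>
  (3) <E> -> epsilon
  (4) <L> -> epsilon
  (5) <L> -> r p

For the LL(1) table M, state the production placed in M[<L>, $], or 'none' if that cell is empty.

none

FIRST(<C>): from <C>->r r <E> we get {r}. So FIRST(<C>) = {r}.
FIRST(<E>): from <E>->epsilon we get {epsilon}. So FIRST(<E>) = {epsilon}.
FIRST(<L>): from <L>->epsilon we get {epsilon}; from <L>->r p we get {r}. So FIRST(<L>) = {epsilon, r}.
FIRST(<S>): from <S>-><C> r <L> s we get {r}. So FIRST(<S>) = {r}.
FOLLOW(<S>) includes $ since <S> is the start symbol.
FOLLOW(<L>): in <S>-><C> r <L> s, <L> is followed by s with FIRST {s}. Thus FOLLOW(<L>) = {s}.
For <L> -> epsilon: FIRST(epsilon) = {epsilon}, so it goes in M[<L>, t] for t ∈ {}; since epsilon ∈ FIRST, also for every t ∈ FOLLOW(<L>) = {s}.
For <L> -> r p: FIRST(r p) = {r}, so it goes in M[<L>, t] for t ∈ {r}.
None of these place a production in M[<L>, $].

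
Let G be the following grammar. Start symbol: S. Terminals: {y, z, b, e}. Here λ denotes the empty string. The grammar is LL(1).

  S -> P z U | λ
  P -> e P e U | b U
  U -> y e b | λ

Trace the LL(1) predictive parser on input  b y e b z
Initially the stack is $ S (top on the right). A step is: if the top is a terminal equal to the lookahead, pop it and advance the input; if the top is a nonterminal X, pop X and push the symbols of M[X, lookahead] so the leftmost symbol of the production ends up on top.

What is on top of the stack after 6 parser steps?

b

step 1: stack=$ S  input=b y e b z $  — expand S -> P z U
step 2: stack=$ U z P  input=b y e b z $  — expand P -> b U
step 3: stack=$ U z U b  input=b y e b z $  — match b
step 4: stack=$ U z U  input=y e b z $  — expand U -> y e b
step 5: stack=$ U z b e y  input=y e b z $  — match y
step 6: stack=$ U z b e  input=e b z $  — match e
Stack after step 6: $ U z b (top = b).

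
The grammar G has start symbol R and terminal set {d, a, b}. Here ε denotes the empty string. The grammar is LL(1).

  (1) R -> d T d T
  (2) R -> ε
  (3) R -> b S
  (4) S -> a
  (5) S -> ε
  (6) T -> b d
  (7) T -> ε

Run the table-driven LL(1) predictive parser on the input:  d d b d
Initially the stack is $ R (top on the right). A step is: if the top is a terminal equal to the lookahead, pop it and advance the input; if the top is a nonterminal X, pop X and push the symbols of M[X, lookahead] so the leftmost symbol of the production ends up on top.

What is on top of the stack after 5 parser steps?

b

     Stack      Input      Action
  1  $ R        d d b d $  expand R -> d T d T
  2  $ T d T d  d d b d $  match d
  3  $ T d T    d b d $    expand T -> ε
  4  $ T d      d b d $    match d
  5  $ T        b d $      expand T -> b d
Stack after step 5: $ d b (top = b).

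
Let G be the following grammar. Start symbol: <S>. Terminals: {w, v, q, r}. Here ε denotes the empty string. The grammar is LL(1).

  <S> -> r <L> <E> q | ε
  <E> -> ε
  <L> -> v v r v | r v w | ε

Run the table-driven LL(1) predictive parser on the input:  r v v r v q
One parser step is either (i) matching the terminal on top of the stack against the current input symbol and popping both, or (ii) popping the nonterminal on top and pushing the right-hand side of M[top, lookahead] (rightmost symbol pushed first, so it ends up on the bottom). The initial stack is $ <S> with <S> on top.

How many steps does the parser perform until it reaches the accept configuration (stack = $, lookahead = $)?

     Stack            Input          Action
  1  $ <S>            r v v r v q $  expand <S> -> r <L> <E> q
  2  $ q <E> <L> r    r v v r v q $  match r
  3  $ q <E> <L>      v v r v q $    expand <L> -> v v r v
  4  $ q <E> v r v v  v v r v q $    match v
  5  $ q <E> v r v    v r v q $      match v
  6  $ q <E> v r      r v q $        match r
  7  $ q <E> v        v q $          match v
  8  $ q <E>          q $            expand <E> -> ε
  9  $ q              q $            match q
Accept reached after 9 steps.

9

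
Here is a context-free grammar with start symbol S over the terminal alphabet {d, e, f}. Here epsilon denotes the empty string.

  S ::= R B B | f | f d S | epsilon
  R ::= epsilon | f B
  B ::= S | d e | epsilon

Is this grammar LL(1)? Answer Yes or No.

No

FIRST(S) = {epsilon, d, f}
FIRST(R) = {epsilon, f}
FIRST(B) = {epsilon, d, f}
FOLLOW(S) = {$, d, f}
FOLLOW(R) = {$, d, f}
FOLLOW(B) = {$, d, f}
Cell M[B, $] receives both B ::= S and B ::= epsilon — the grammar is not LL(1).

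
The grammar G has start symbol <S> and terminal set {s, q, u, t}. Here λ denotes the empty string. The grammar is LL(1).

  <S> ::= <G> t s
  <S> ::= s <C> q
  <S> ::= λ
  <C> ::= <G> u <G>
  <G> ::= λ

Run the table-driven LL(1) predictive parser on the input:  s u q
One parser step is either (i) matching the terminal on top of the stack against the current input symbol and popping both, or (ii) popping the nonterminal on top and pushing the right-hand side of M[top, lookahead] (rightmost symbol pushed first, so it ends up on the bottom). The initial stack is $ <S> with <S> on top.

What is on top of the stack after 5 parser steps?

step 1: stack=$ <S>  input=s u q $  — expand <S> ::= s <C> q
step 2: stack=$ q <C> s  input=s u q $  — match s
step 3: stack=$ q <C>  input=u q $  — expand <C> ::= <G> u <G>
step 4: stack=$ q <G> u <G>  input=u q $  — expand <G> ::= λ
step 5: stack=$ q <G> u  input=u q $  — match u
Stack after step 5: $ q <G> (top = <G>).

<G>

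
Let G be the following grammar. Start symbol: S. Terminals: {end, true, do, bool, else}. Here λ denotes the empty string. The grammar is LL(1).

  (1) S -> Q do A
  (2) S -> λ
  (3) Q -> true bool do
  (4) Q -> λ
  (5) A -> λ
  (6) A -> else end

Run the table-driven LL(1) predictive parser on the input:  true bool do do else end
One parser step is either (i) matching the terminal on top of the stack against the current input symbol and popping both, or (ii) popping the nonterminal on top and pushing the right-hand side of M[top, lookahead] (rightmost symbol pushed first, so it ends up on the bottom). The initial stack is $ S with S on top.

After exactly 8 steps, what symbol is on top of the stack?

end

step 1: stack=$ S  input=true bool do do else end $  — expand S -> Q do A
step 2: stack=$ A do Q  input=true bool do do else end $  — expand Q -> true bool do
step 3: stack=$ A do do bool true  input=true bool do do else end $  — match true
step 4: stack=$ A do do bool  input=bool do do else end $  — match bool
step 5: stack=$ A do do  input=do do else end $  — match do
step 6: stack=$ A do  input=do else end $  — match do
step 7: stack=$ A  input=else end $  — expand A -> else end
step 8: stack=$ end else  input=else end $  — match else
Stack after step 8: $ end (top = end).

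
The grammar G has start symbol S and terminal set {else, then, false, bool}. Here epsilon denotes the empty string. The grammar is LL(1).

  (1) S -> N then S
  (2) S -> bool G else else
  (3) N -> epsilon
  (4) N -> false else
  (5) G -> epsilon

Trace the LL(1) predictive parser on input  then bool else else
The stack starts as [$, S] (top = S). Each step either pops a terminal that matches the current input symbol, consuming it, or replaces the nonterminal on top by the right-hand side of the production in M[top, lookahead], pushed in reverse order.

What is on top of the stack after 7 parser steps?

     Stack               Input                  Action
  1  $ S                 then bool else else $  expand S -> N then S
  2  $ S then N          then bool else else $  expand N -> epsilon
  3  $ S then            then bool else else $  match then
  4  $ S                 bool else else $       expand S -> bool G else else
  5  $ else else G bool  bool else else $       match bool
  6  $ else else G       else else $            expand G -> epsilon
  7  $ else else         else else $            match else
Stack after step 7: $ else (top = else).

else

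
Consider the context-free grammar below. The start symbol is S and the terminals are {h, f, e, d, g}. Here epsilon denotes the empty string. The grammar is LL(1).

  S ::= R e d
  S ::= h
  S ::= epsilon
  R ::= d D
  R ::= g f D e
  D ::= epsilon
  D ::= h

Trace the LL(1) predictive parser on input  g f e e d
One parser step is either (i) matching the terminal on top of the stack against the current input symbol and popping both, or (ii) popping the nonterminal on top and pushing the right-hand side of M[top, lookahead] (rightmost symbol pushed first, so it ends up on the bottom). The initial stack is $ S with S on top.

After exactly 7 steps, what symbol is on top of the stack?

d

     Stack          Input        Action
  1  $ S            g f e e d $  expand S ::= R e d
  2  $ d e R        g f e e d $  expand R ::= g f D e
  3  $ d e e D f g  g f e e d $  match g
  4  $ d e e D f    f e e d $    match f
  5  $ d e e D      e e d $      expand D ::= epsilon
  6  $ d e e        e e d $      match e
  7  $ d e          e d $        match e
Stack after step 7: $ d (top = d).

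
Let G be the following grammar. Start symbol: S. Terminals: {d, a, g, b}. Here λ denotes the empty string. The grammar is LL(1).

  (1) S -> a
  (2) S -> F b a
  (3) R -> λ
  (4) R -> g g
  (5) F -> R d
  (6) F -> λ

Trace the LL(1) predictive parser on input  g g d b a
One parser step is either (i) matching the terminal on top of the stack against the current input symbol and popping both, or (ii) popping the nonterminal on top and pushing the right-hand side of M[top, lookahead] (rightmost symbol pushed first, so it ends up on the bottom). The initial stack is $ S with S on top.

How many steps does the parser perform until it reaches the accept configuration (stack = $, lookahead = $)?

step 1: stack=$ S  input=g g d b a $  — expand S -> F b a
step 2: stack=$ a b F  input=g g d b a $  — expand F -> R d
step 3: stack=$ a b d R  input=g g d b a $  — expand R -> g g
step 4: stack=$ a b d g g  input=g g d b a $  — match g
step 5: stack=$ a b d g  input=g d b a $  — match g
step 6: stack=$ a b d  input=d b a $  — match d
step 7: stack=$ a b  input=b a $  — match b
step 8: stack=$ a  input=a $  — match a
Accept reached after 8 steps.

8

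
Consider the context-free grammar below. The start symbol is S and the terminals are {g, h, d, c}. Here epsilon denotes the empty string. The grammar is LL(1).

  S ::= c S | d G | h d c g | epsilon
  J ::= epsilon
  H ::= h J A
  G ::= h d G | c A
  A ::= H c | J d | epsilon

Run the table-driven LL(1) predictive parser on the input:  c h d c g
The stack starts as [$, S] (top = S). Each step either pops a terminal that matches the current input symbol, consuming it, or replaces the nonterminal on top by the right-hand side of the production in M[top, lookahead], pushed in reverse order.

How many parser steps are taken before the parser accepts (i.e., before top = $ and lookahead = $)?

7

     Stack      Input        Action
  1  $ S        c h d c g $  expand S ::= c S
  2  $ S c      c h d c g $  match c
  3  $ S        h d c g $    expand S ::= h d c g
  4  $ g c d h  h d c g $    match h
  5  $ g c d    d c g $      match d
  6  $ g c      c g $        match c
  7  $ g        g $          match g
Accept reached after 7 steps.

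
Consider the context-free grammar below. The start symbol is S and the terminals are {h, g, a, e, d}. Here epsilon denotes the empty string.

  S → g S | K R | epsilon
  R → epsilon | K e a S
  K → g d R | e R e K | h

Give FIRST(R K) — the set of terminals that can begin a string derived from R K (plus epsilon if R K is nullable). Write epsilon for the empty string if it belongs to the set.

FIRST(K) = {e, g, h}
FIRST(S) = {epsilon, e, g, h}  (via K R)
FIRST(R) = {epsilon, e, g, h}  (via K e a S)
FIRST(R K): take FIRST of each symbol in turn, carrying on past any symbol whose FIRST contains epsilon; result {e, g, h}.

{e, g, h}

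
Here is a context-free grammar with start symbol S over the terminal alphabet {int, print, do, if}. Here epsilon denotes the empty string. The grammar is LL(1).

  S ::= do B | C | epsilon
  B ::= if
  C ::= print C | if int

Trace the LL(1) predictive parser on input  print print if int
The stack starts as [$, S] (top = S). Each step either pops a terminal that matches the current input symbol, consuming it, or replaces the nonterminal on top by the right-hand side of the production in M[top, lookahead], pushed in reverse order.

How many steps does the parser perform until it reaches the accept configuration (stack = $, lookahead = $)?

step 1: stack=$ S  input=print print if int $  — expand S ::= C
step 2: stack=$ C  input=print print if int $  — expand C ::= print C
step 3: stack=$ C print  input=print print if int $  — match print
step 4: stack=$ C  input=print if int $  — expand C ::= print C
step 5: stack=$ C print  input=print if int $  — match print
step 6: stack=$ C  input=if int $  — expand C ::= if int
step 7: stack=$ int if  input=if int $  — match if
step 8: stack=$ int  input=int $  — match int
Accept reached after 8 steps.

8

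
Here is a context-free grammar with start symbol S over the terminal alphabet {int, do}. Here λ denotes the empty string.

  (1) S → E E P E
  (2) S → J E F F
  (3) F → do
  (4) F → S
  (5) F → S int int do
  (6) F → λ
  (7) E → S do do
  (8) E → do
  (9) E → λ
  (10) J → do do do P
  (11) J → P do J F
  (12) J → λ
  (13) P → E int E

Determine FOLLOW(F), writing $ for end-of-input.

{$, do, int}

FIRST(S) = {λ, do, int}  (via E E P E, J E F F)
FIRST(F) = {λ, do, int}  (via S, S int int do)
FIRST(E) = {λ, do, int}  (via S do do)
FIRST(P) = {do, int}  (via E int E)
FIRST(J) = {λ, do, int}  (via P do J F)
FOLLOW(S) includes $ since S is the start symbol.
FOLLOW(S): in F→S, the suffix after S is empty, so FOLLOW(S) ⊇ FOLLOW(F) = {$, do, int}; in F→S int int do, S is followed by int int do with FIRST {int}; in E→S do do, S is followed by do do with FIRST {do}. Thus FOLLOW(S) = {$, do, int}.
FOLLOW(J): in S→J E F F, J is followed by E F F with FIRST {λ, do, int}; in S→J E F F, the suffix after J is nullable, so FOLLOW(J) ⊇ FOLLOW(S) = {$, do, int}; in J→P do J F, J is followed by F with FIRST {λ, do, int}; in J→P do J F, the suffix after J is nullable (adds nothing new). Thus FOLLOW(J) = {$, do, int}.
FOLLOW(F): in S→J E F F (occurrence 1), F is followed by F with FIRST {λ, do, int}; in S→J E F F (occurrence 1), the suffix after F is nullable, so FOLLOW(F) ⊇ FOLLOW(S) = {$, do, int}; in S→J E F F (occurrence 2), the suffix after F is empty, so FOLLOW(F) ⊇ FOLLOW(S) = {$, do, int}; in J→P do J F, the suffix after F is empty, so FOLLOW(F) ⊇ FOLLOW(J) = {$, do, int}. Thus FOLLOW(F) = {$, do, int}.
FOLLOW(P): in S→E E P E, P is followed by E with FIRST {λ, do, int}; in S→E E P E, the suffix after P is nullable, so FOLLOW(P) ⊇ FOLLOW(S) = {$, do, int}; in J→do do do P, the suffix after P is empty, so FOLLOW(P) ⊇ FOLLOW(J) = {$, do, int}; in J→P do J F, P is followed by do J F with FIRST {do}. Thus FOLLOW(P) = {$, do, int}.
FOLLOW(E): in S→E E P E (occurrence 1), E is followed by E P E with FIRST {do, int}; in S→E E P E (occurrence 2), E is followed by P E with FIRST {do, int}; in S→E E P E (occurrence 3), the suffix after E is empty, so FOLLOW(E) ⊇ FOLLOW(S) = {$, do, int}; in S→J E F F, E is followed by F F with FIRST {λ, do, int}; in S→J E F F, the suffix after E is nullable, so FOLLOW(E) ⊇ FOLLOW(S) = {$, do, int}; in P→E int E (occurrence 1), E is followed by int E with FIRST {int}; in P→E int E (occurrence 2), the suffix after E is empty, so FOLLOW(E) ⊇ FOLLOW(P) = {$, do, int}. Thus FOLLOW(E) = {$, do, int}.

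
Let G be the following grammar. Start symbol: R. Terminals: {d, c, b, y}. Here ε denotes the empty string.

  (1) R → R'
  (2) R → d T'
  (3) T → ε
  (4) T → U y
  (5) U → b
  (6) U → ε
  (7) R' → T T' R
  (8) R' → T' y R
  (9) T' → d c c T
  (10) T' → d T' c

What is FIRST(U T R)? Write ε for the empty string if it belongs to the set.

FIRST(U): from U→b we get {b}; from U→ε we get {ε}. So FIRST(U) = {ε, b}.
FIRST(T'): from T'→d c c T we get {d}; from T'→d T' c we get {d}. So FIRST(T') = {d}.
FIRST(T): from T→ε we get {ε}; from T→U y we get {b, y}. So FIRST(T) = {ε, b, y}.
FIRST(R'): from R'→T T' R we get {b, d, y}; from R'→T' y R we get {d}. So FIRST(R') = {b, d, y}.
FIRST(R): from R→R' we get {b, d, y}; from R→d T' we get {d}. So FIRST(R) = {b, d, y}.
FIRST(U T R): take FIRST of each symbol in turn, carrying on past any symbol whose FIRST contains ε; result {b, d, y}.

{b, d, y}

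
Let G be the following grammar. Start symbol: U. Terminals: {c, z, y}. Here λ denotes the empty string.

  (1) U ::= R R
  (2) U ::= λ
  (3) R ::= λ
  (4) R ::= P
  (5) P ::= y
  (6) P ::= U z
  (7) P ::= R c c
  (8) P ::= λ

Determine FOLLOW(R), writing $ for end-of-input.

FIRST(U) = {λ, c, y, z}  (via R R)
FIRST(R) = {λ, c, y, z}  (via P)
FIRST(P) = {λ, c, y, z}  (via U z, R c c)
FOLLOW(U) includes $ since U is the start symbol.
FOLLOW(U): in P::=U z, U is followed by z with FIRST {z}. Thus FOLLOW(U) = {$, z}.
FOLLOW(R): in U::=R R (occurrence 1), R is followed by R with FIRST {λ, c, y, z}; in U::=R R (occurrence 1), the suffix after R is nullable, so FOLLOW(R) ⊇ FOLLOW(U) = {$, z}; in U::=R R (occurrence 2), the suffix after R is empty, so FOLLOW(R) ⊇ FOLLOW(U) = {$, z}; in P::=R c c, R is followed by c c with FIRST {c}. Thus FOLLOW(R) = {$, c, y, z}.
FOLLOW(P): in R::=P, the suffix after P is empty, so FOLLOW(P) ⊇ FOLLOW(R) = {$, c, y, z}. Thus FOLLOW(P) = {$, c, y, z}.

{$, c, y, z}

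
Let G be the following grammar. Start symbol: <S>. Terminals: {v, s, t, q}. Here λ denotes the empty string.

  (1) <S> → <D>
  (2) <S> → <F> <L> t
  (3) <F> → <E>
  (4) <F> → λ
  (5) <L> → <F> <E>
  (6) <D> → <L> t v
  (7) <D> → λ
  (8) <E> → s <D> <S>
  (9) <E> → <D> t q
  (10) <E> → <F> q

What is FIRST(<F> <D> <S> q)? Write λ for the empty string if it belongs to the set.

{q, s, t}

FIRST(<S>) = {λ, q, s, t}  (via <D>, <F> <L> t)
FIRST(<F>) = {λ, q, s, t}  (via <E>)
FIRST(<L>) = {q, s, t}  (via <F> <E>)
FIRST(<D>) = {λ, q, s, t}  (via <L> t v)
FIRST(<E>) = {q, s, t}  (via <D> t q, <F> q)
FIRST(<F> <D> <S> q): take FIRST of each symbol in turn, carrying on past any symbol whose FIRST contains λ; result {q, s, t}.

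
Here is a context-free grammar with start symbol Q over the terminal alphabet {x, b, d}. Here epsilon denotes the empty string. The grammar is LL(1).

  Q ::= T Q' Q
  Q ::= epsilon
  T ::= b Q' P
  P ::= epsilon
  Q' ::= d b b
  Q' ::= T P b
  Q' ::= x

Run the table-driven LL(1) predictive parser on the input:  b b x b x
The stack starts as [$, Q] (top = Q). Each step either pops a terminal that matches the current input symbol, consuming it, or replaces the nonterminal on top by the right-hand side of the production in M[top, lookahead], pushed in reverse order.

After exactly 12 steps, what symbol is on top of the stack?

Q'

step 1: stack=$ Q  input=b b x b x $  — expand Q ::= T Q' Q
step 2: stack=$ Q Q' T  input=b b x b x $  — expand T ::= b Q' P
step 3: stack=$ Q Q' P Q' b  input=b b x b x $  — match b
step 4: stack=$ Q Q' P Q'  input=b x b x $  — expand Q' ::= T P b
step 5: stack=$ Q Q' P b P T  input=b x b x $  — expand T ::= b Q' P
step 6: stack=$ Q Q' P b P P Q' b  input=b x b x $  — match b
step 7: stack=$ Q Q' P b P P Q'  input=x b x $  — expand Q' ::= x
step 8: stack=$ Q Q' P b P P x  input=x b x $  — match x
step 9: stack=$ Q Q' P b P P  input=b x $  — expand P ::= epsilon
step 10: stack=$ Q Q' P b P  input=b x $  — expand P ::= epsilon
step 11: stack=$ Q Q' P b  input=b x $  — match b
step 12: stack=$ Q Q' P  input=x $  — expand P ::= epsilon
Stack after step 12: $ Q Q' (top = Q').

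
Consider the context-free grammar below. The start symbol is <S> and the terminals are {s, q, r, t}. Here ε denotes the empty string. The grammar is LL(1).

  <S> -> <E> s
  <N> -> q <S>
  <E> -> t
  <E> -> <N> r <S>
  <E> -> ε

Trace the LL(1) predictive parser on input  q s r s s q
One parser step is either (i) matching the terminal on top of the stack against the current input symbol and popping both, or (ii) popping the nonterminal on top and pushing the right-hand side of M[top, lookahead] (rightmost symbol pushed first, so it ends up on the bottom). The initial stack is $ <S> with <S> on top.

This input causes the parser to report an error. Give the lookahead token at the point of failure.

      Stack            Input          Action
   1  $ <S>            q s r s s q $  expand <S> -> <E> s
   2  $ s <E>          q s r s s q $  expand <E> -> <N> r <S>
   3  $ s <S> r <N>    q s r s s q $  expand <N> -> q <S>
   4  $ s <S> r <S> q  q s r s s q $  match q
   5  $ s <S> r <S>    s r s s q $    expand <S> -> <E> s
   6  $ s <S> r s <E>  s r s s q $    expand <E> -> ε
   7  $ s <S> r s      s r s s q $    match s
   8  $ s <S> r        r s s q $      match r
   9  $ s <S>          s s q $        expand <S> -> <E> s
  10  $ s s <E>        s s q $        expand <E> -> ε
  11  $ s s            s s q $        match s
  12  $ s              s q $          match s
  13  $                q $            error: stack empty but input remains

q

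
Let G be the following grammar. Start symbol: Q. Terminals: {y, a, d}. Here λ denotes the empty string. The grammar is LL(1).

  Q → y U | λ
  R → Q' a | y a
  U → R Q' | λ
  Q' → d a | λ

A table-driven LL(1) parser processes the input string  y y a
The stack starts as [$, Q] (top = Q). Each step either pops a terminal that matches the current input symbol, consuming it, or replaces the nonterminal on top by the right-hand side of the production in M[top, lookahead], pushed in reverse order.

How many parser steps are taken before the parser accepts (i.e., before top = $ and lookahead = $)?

step 1: stack=$ Q  input=y y a $  — expand Q → y U
step 2: stack=$ U y  input=y y a $  — match y
step 3: stack=$ U  input=y a $  — expand U → R Q'
step 4: stack=$ Q' R  input=y a $  — expand R → y a
step 5: stack=$ Q' a y  input=y a $  — match y
step 6: stack=$ Q' a  input=a $  — match a
step 7: stack=$ Q'  input=$  — expand Q' → λ
Accept reached after 7 steps.

7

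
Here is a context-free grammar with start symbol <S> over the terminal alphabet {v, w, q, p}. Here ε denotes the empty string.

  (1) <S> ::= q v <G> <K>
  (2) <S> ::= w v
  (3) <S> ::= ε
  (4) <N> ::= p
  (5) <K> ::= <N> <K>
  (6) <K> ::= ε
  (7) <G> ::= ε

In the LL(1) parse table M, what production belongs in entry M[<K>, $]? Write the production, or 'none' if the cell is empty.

<K> ::= ε

FIRST(<S>) = {ε, q, w}
FIRST(<N>) = {p}
FIRST(<G>) = {ε}
FIRST(<K>) = {ε, p}  (via <N> <K>)
FOLLOW(<S>) includes $ since <S> is the start symbol.
FOLLOW(<S>): <S> appears on no right-hand side. Thus FOLLOW(<S>) = {$}.
FOLLOW(<K>): in <S>::=q v <G> <K>, the suffix after <K> is empty, so FOLLOW(<K>) ⊇ FOLLOW(<S>) = {$}; in <K>::=<N> <K>, the suffix after <K> is empty (adds nothing new). Thus FOLLOW(<K>) = {$}.
For <K> ::= <N> <K>: FIRST(<N> <K>) = {p}, so it goes in M[<K>, t] for t ∈ {p}.
For <K> ::= ε: FIRST(ε) = {ε}, so it goes in M[<K>, t] for t ∈ {}; since ε ∈ FIRST, also for every t ∈ FOLLOW(<K>) = {$}.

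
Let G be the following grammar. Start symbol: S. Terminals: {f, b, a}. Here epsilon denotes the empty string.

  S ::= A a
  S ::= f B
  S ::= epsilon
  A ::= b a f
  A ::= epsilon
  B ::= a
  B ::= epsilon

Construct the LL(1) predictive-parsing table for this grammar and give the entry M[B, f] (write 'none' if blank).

none

FIRST(A): from A::=b a f we get {b}; from A::=epsilon we get {epsilon}. So FIRST(A) = {epsilon, b}.
FIRST(B): from B::=a we get {a}; from B::=epsilon we get {epsilon}. So FIRST(B) = {epsilon, a}.
FIRST(S): from S::=A a we get {a, b}; from S::=f B we get {f}; from S::=epsilon we get {epsilon}. So FIRST(S) = {epsilon, a, b, f}.
FOLLOW(S) includes $ since S is the start symbol.
FOLLOW(S): S appears on no right-hand side. Thus FOLLOW(S) = {$}.
FOLLOW(B): in S::=f B, the suffix after B is empty, so FOLLOW(B) ⊇ FOLLOW(S) = {$}. Thus FOLLOW(B) = {$}.
For B ::= a: FIRST(a) = {a}, so it goes in M[B, t] for t ∈ {a}.
For B ::= epsilon: FIRST(epsilon) = {epsilon}, so it goes in M[B, t] for t ∈ {}; since epsilon ∈ FIRST, also for every t ∈ FOLLOW(B) = {$}.
None of these place a production in M[B, f].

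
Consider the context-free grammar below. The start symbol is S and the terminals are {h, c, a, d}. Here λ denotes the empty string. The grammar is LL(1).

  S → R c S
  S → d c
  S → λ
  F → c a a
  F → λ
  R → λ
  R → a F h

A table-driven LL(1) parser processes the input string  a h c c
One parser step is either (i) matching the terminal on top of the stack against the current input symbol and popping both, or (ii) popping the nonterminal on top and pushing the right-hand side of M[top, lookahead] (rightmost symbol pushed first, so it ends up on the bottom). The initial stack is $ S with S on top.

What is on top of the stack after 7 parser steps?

R

step 1: stack=$ S  input=a h c c $  — expand S → R c S
step 2: stack=$ S c R  input=a h c c $  — expand R → a F h
step 3: stack=$ S c h F a  input=a h c c $  — match a
step 4: stack=$ S c h F  input=h c c $  — expand F → λ
step 5: stack=$ S c h  input=h c c $  — match h
step 6: stack=$ S c  input=c c $  — match c
step 7: stack=$ S  input=c $  — expand S → R c S
Stack after step 7: $ S c R (top = R).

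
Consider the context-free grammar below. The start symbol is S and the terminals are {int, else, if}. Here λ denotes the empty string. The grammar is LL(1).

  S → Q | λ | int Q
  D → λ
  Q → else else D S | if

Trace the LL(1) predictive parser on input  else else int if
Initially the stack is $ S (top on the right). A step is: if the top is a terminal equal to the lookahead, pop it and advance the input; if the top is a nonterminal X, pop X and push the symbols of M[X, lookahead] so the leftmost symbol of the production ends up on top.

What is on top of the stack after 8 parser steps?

     Stack            Input               Action
  1  $ S              else else int if $  expand S → Q
  2  $ Q              else else int if $  expand Q → else else D S
  3  $ S D else else  else else int if $  match else
  4  $ S D else       else int if $       match else
  5  $ S D            int if $            expand D → λ
  6  $ S              int if $            expand S → int Q
  7  $ Q int          int if $            match int
  8  $ Q              if $                expand Q → if
Stack after step 8: $ if (top = if).

if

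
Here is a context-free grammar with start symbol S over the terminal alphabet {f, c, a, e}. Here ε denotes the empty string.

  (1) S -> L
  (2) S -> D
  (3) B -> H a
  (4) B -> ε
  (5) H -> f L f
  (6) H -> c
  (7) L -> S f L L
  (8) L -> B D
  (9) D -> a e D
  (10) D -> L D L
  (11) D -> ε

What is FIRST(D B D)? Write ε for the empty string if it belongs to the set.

FIRST(H): from H->f L f we get {f}; from H->c we get {c}. So FIRST(H) = {c, f}.
FIRST(B): from B->H a we get {c, f}; from B->ε we get {ε}. So FIRST(B) = {ε, c, f}.
FIRST(S): from S->L we get {ε, a, c, f}; from S->D we get {ε, a, c, f}. So FIRST(S) = {ε, a, c, f}.
FIRST(L): from L->S f L L we get {a, c, f}; from L->B D we get {ε, a, c, f}. So FIRST(L) = {ε, a, c, f}.
FIRST(D): from D->a e D we get {a}; from D->L D L we get {ε, a, c, f}; from D->ε we get {ε}. So FIRST(D) = {ε, a, c, f}.
FIRST(D B D): take FIRST of each symbol in turn, carrying on past any symbol whose FIRST contains ε; result {ε, a, c, f}.

{ε, a, c, f}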